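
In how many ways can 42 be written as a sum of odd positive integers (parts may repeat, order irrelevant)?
p_odd(42) = 1426

Enumerate partitions using only odd parts via the recurrence o(n, m) = o(n, m−2) + o(n−m, m) over odd m, starting from the largest odd part ≤ n. This gives p_odd(42) = 1426. (Euler's theorem: equals the count of distinct-part partitions.)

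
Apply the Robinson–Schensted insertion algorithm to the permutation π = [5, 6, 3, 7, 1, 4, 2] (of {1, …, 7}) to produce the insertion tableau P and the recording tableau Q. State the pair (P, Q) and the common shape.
P = [1, 2, 7] / [3, 4] / [5, 6];  Q = [1, 2, 4] / [3, 6] / [5, 7];  common shape = (3, 2, 2)

Row-insert the values π_1, π_2, … into P one at a time, bumping the leftmost entry strictly greater than the inserted value down to the next row. The recording tableau Q records, in position (i, j), the step at which that cell was added to P.
  Insert 5 (step 1): P = [5];  Q = [1]
  Insert 6 (step 2): P = [5, 6];  Q = [1, 2]
  Insert 3 (step 3): P = [3, 6] / [5];  Q = [1, 2] / [3]
  Insert 7 (step 4): P = [3, 6, 7] / [5];  Q = [1, 2, 4] / [3]
  Insert 1 (step 5): P = [1, 6, 7] / [3] / [5];  Q = [1, 2, 4] / [3] / [5]
  Insert 4 (step 6): P = [1, 4, 7] / [3, 6] / [5];  Q = [1, 2, 4] / [3, 6] / [5]
  Insert 2 (step 7): P = [1, 2, 7] / [3, 4] / [5, 6];  Q = [1, 2, 4] / [3, 6] / [5, 7]
Final shape: (3, 2, 2).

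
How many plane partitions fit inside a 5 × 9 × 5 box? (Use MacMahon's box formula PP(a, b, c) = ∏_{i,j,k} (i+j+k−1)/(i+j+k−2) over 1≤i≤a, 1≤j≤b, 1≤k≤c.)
PP(5, 9, 5) = 1566039386912

Evaluate the triple product over i = 1..5, j = 1..9, k = 1..5. The factors are (2/1) · (3/2) · (4/3) · (5/4) · (6/5) · (3/2) · (4/3) · (5/4) · … (225 factors total). The numerators and denominators telescope so the product is an integer; carrying out the multiplication exactly gives PP(5, 9, 5) = 1566039386912.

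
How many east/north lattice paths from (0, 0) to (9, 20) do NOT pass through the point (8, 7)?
Number of paths = 9924915

Total paths from (0, 0) to (9, 20): C(29, 9) = 10015005. Paths through (8, 7): (paths (0, 0) → (8, 7)) × (paths (8, 7) → (9, 20)) = C(15, 8) · C(14, 1) = 6435 · 14 = 90090. Avoidance count = 10015005 − 90090 = 9924915.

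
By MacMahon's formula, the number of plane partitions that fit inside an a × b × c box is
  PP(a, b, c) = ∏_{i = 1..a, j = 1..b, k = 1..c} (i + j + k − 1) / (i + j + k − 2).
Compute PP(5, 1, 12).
PP(5, 1, 12) = 6188

Evaluate the triple product over i = 1..5, j = 1..1, k = 1..12. The factors are (2/1) · (3/2) · (4/3) · (5/4) · (6/5) · (7/6) · (8/7) · (9/8) · … (60 factors total). The numerators and denominators telescope so the product is an integer; carrying out the multiplication exactly gives PP(5, 1, 12) = 6188.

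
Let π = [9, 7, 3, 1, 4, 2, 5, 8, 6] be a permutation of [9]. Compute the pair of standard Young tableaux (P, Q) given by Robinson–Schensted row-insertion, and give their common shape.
P = [1, 2, 5, 6] / [3, 4, 8] / [7] / [9];  Q = [1, 5, 7, 8] / [2, 6, 9] / [3] / [4];  common shape = (4, 3, 1, 1)

Row-insert the values π_1, π_2, … into P one at a time, bumping the leftmost entry strictly greater than the inserted value down to the next row. The recording tableau Q records, in position (i, j), the step at which that cell was added to P.
  Insert 9 (step 1): P = [9];  Q = [1]
  Insert 7 (step 2): P = [7] / [9];  Q = [1] / [2]
  Insert 3 (step 3): P = [3] / [7] / [9];  Q = [1] / [2] / [3]
  Insert 1 (step 4): P = [1] / [3] / [7] / [9];  Q = [1] / [2] / [3] / [4]
  Insert 4 (step 5): P = [1, 4] / [3] / [7] / [9];  Q = [1, 5] / [2] / [3] / [4]
  Insert 2 (step 6): P = [1, 2] / [3, 4] / [7] / [9];  Q = [1, 5] / [2, 6] / [3] / [4]
  Insert 5 (step 7): P = [1, 2, 5] / [3, 4] / [7] / [9];  Q = [1, 5, 7] / [2, 6] / [3] / [4]
  Insert 8 (step 8): P = [1, 2, 5, 8] / [3, 4] / [7] / [9];  Q = [1, 5, 7, 8] / [2, 6] / [3] / [4]
  Insert 6 (step 9): P = [1, 2, 5, 6] / [3, 4, 8] / [7] / [9];  Q = [1, 5, 7, 8] / [2, 6, 9] / [3] / [4]
Final shape: (4, 3, 1, 1).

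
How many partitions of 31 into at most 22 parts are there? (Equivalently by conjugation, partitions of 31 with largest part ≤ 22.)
p(31, parts ≤ 22) = 6775

Use the recurrence p(n, m) = p(n, m−1) + p(n−m, m): either the largest part is < m (count p(n, m−1)) or the largest part is exactly m (remove one copy of m, count p(n−m, m)). With p(0, ·) = 1 this gives p(31, parts ≤ 22) = 6775. (By conjugating Young diagrams, this also counts partitions of 31 into at most 22 parts.)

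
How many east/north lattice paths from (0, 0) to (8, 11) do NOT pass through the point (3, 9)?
Number of paths = 70962

Total paths from (0, 0) to (8, 11): C(19, 8) = 75582. Paths through (3, 9): (paths (0, 0) → (3, 9)) × (paths (3, 9) → (8, 11)) = C(12, 3) · C(7, 5) = 220 · 21 = 4620. Avoidance count = 75582 − 4620 = 70962.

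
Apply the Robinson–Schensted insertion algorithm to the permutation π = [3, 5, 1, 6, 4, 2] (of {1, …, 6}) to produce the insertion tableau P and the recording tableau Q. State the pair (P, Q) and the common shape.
P = [1, 2, 6] / [3, 4] / [5];  Q = [1, 2, 4] / [3, 5] / [6];  common shape = (3, 2, 1)

Row-insert the values π_1, π_2, … into P one at a time, bumping the leftmost entry strictly greater than the inserted value down to the next row. The recording tableau Q records, in position (i, j), the step at which that cell was added to P.
  Insert 3 (step 1): P = [3];  Q = [1]
  Insert 5 (step 2): P = [3, 5];  Q = [1, 2]
  Insert 1 (step 3): P = [1, 5] / [3];  Q = [1, 2] / [3]
  Insert 6 (step 4): P = [1, 5, 6] / [3];  Q = [1, 2, 4] / [3]
  Insert 4 (step 5): P = [1, 4, 6] / [3, 5];  Q = [1, 2, 4] / [3, 5]
  Insert 2 (step 6): P = [1, 2, 6] / [3, 4] / [5];  Q = [1, 2, 4] / [3, 5] / [6]
Final shape: (3, 2, 1).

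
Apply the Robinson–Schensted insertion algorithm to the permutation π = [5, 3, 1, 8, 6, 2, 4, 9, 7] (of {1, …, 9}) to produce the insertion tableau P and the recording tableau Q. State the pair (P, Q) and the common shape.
P = [1, 2, 4, 7] / [3, 6, 9] / [5, 8];  Q = [1, 4, 7, 8] / [2, 5, 9] / [3, 6];  common shape = (4, 3, 2)

Row-insert the values π_1, π_2, … into P one at a time, bumping the leftmost entry strictly greater than the inserted value down to the next row. The recording tableau Q records, in position (i, j), the step at which that cell was added to P.
  Insert 5 (step 1): P = [5];  Q = [1]
  Insert 3 (step 2): P = [3] / [5];  Q = [1] / [2]
  Insert 1 (step 3): P = [1] / [3] / [5];  Q = [1] / [2] / [3]
  Insert 8 (step 4): P = [1, 8] / [3] / [5];  Q = [1, 4] / [2] / [3]
  Insert 6 (step 5): P = [1, 6] / [3, 8] / [5];  Q = [1, 4] / [2, 5] / [3]
  Insert 2 (step 6): P = [1, 2] / [3, 6] / [5, 8];  Q = [1, 4] / [2, 5] / [3, 6]
  Insert 4 (step 7): P = [1, 2, 4] / [3, 6] / [5, 8];  Q = [1, 4, 7] / [2, 5] / [3, 6]
  Insert 9 (step 8): P = [1, 2, 4, 9] / [3, 6] / [5, 8];  Q = [1, 4, 7, 8] / [2, 5] / [3, 6]
  Insert 7 (step 9): P = [1, 2, 4, 7] / [3, 6, 9] / [5, 8];  Q = [1, 4, 7, 8] / [2, 5, 9] / [3, 6]
Final shape: (4, 3, 2).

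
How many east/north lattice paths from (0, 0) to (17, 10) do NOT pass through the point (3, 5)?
Number of paths = 7785117

Total paths from (0, 0) to (17, 10): C(27, 17) = 8436285. Paths through (3, 5): (paths (0, 0) → (3, 5)) × (paths (3, 5) → (17, 10)) = C(8, 3) · C(19, 14) = 56 · 11628 = 651168. Avoidance count = 8436285 − 651168 = 7785117.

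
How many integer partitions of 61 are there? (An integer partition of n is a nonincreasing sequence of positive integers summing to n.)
p(61) = 1121505

Compute p(n) via the recurrence p(n, m) = p(n, m−1) + p(n−m, m), where p(n, m) counts partitions of n with all parts ≤ m and p(n) = p(n, n). The base cases are p(0, m) = 1 and p(n, 0) = 0 for n > 0. Filling the table yields p(61) = 1121505. (Euler's pentagonal recurrence is an alternative.)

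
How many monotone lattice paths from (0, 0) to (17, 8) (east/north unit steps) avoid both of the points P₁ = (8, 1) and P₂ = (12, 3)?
Number of paths = 897975

Inclusion–exclusion. Total paths: C(25, 17) = 1081575. Through P₁: C(9, 8)·C(16, 9) = 102960. Through P₂: C(15, 12)·C(10, 5) = 114660. Since P₁ is strictly southwest of P₂, a monotone path through both must visit P₁ then P₂; paths through both = C(9, 8)·C(6, 4)·C(10, 5) = 34020. Avoid both = 1081575 − 102960 − 114660 + 34020 = 897975.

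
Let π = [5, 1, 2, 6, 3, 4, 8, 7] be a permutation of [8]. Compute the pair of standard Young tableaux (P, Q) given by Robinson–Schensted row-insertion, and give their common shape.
P = [1, 2, 3, 4, 7] / [5, 6, 8];  Q = [1, 3, 4, 6, 7] / [2, 5, 8];  common shape = (5, 3)

Row-insert the values π_1, π_2, … into P one at a time, bumping the leftmost entry strictly greater than the inserted value down to the next row. The recording tableau Q records, in position (i, j), the step at which that cell was added to P.
  Insert 5 (step 1): P = [5];  Q = [1]
  Insert 1 (step 2): P = [1] / [5];  Q = [1] / [2]
  Insert 2 (step 3): P = [1, 2] / [5];  Q = [1, 3] / [2]
  Insert 6 (step 4): P = [1, 2, 6] / [5];  Q = [1, 3, 4] / [2]
  Insert 3 (step 5): P = [1, 2, 3] / [5, 6];  Q = [1, 3, 4] / [2, 5]
  Insert 4 (step 6): P = [1, 2, 3, 4] / [5, 6];  Q = [1, 3, 4, 6] / [2, 5]
  Insert 8 (step 7): P = [1, 2, 3, 4, 8] / [5, 6];  Q = [1, 3, 4, 6, 7] / [2, 5]
  Insert 7 (step 8): P = [1, 2, 3, 4, 7] / [5, 6, 8];  Q = [1, 3, 4, 6, 7] / [2, 5, 8]
Final shape: (5, 3).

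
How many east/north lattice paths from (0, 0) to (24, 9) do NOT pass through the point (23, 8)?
Number of paths = 22789650

Total paths from (0, 0) to (24, 9): C(33, 24) = 38567100. Paths through (23, 8): (paths (0, 0) → (23, 8)) × (paths (23, 8) → (24, 9)) = C(31, 23) · C(2, 1) = 7888725 · 2 = 15777450. Avoidance count = 38567100 − 15777450 = 22789650.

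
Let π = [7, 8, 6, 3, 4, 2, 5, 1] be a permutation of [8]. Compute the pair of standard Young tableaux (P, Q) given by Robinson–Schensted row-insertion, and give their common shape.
P = [1, 4, 5] / [2, 8] / [3] / [6] / [7];  Q = [1, 2, 7] / [3, 5] / [4] / [6] / [8];  common shape = (3, 2, 1, 1, 1)

Row-insert the values π_1, π_2, … into P one at a time, bumping the leftmost entry strictly greater than the inserted value down to the next row. The recording tableau Q records, in position (i, j), the step at which that cell was added to P.
  Insert 7 (step 1): P = [7];  Q = [1]
  Insert 8 (step 2): P = [7, 8];  Q = [1, 2]
  Insert 6 (step 3): P = [6, 8] / [7];  Q = [1, 2] / [3]
  Insert 3 (step 4): P = [3, 8] / [6] / [7];  Q = [1, 2] / [3] / [4]
  Insert 4 (step 5): P = [3, 4] / [6, 8] / [7];  Q = [1, 2] / [3, 5] / [4]
  Insert 2 (step 6): P = [2, 4] / [3, 8] / [6] / [7];  Q = [1, 2] / [3, 5] / [4] / [6]
  Insert 5 (step 7): P = [2, 4, 5] / [3, 8] / [6] / [7];  Q = [1, 2, 7] / [3, 5] / [4] / [6]
  Insert 1 (step 8): P = [1, 4, 5] / [2, 8] / [3] / [6] / [7];  Q = [1, 2, 7] / [3, 5] / [4] / [6] / [8]
Final shape: (3, 2, 1, 1, 1).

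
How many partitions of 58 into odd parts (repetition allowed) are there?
p_odd(58) = 8808

Enumerate partitions using only odd parts via the recurrence o(n, m) = o(n, m−2) + o(n−m, m) over odd m, starting from the largest odd part ≤ n. This gives p_odd(58) = 8808. (Euler's theorem: equals the count of distinct-part partitions.)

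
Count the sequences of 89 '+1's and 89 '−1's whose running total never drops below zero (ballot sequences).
C_89 = 254224158304000796523953440778841647086547372026600

These ballot sequences are counted by the Catalan number C_n = (1/(n + 1)) · C(2n, n). For n = 89: C_89 = (1/90) · C(178, 89) = 22880174247360071687155809670095748237789263482394000/90 = 254224158304000796523953440778841647086547372026600.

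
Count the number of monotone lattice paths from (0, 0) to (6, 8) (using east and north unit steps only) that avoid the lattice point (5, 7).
Number of paths = 1419

Total paths from (0, 0) to (6, 8): C(14, 6) = 3003. Paths through (5, 7): (paths (0, 0) → (5, 7)) × (paths (5, 7) → (6, 8)) = C(12, 5) · C(2, 1) = 792 · 2 = 1584. Avoidance count = 3003 − 1584 = 1419.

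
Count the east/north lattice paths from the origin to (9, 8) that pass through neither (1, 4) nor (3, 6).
Number of paths = 20323

Inclusion–exclusion. Total paths: C(17, 9) = 24310. Through P₁: C(5, 1)·C(12, 8) = 2475. Through P₂: C(9, 3)·C(8, 6) = 2352. Since P₁ is strictly southwest of P₂, a monotone path through both must visit P₁ then P₂; paths through both = C(5, 1)·C(4, 2)·C(8, 6) = 840. Avoid both = 24310 − 2475 − 2352 + 840 = 20323.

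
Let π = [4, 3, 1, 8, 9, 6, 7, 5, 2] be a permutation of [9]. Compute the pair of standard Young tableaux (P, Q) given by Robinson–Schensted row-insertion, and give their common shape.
P = [1, 2, 7] / [3, 5, 9] / [4, 6] / [8];  Q = [1, 4, 5] / [2, 6, 7] / [3, 8] / [9];  common shape = (3, 3, 2, 1)

Row-insert the values π_1, π_2, … into P one at a time, bumping the leftmost entry strictly greater than the inserted value down to the next row. The recording tableau Q records, in position (i, j), the step at which that cell was added to P.
  Insert 4 (step 1): P = [4];  Q = [1]
  Insert 3 (step 2): P = [3] / [4];  Q = [1] / [2]
  Insert 1 (step 3): P = [1] / [3] / [4];  Q = [1] / [2] / [3]
  Insert 8 (step 4): P = [1, 8] / [3] / [4];  Q = [1, 4] / [2] / [3]
  Insert 9 (step 5): P = [1, 8, 9] / [3] / [4];  Q = [1, 4, 5] / [2] / [3]
  Insert 6 (step 6): P = [1, 6, 9] / [3, 8] / [4];  Q = [1, 4, 5] / [2, 6] / [3]
  Insert 7 (step 7): P = [1, 6, 7] / [3, 8, 9] / [4];  Q = [1, 4, 5] / [2, 6, 7] / [3]
  Insert 5 (step 8): P = [1, 5, 7] / [3, 6, 9] / [4, 8];  Q = [1, 4, 5] / [2, 6, 7] / [3, 8]
  Insert 2 (step 9): P = [1, 2, 7] / [3, 5, 9] / [4, 6] / [8];  Q = [1, 4, 5] / [2, 6, 7] / [3, 8] / [9]
Final shape: (3, 3, 2, 1).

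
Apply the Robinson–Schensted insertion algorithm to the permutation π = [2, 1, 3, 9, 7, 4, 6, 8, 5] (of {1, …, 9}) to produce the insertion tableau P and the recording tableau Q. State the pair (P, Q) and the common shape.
P = [1, 3, 4, 5, 8] / [2, 6] / [7] / [9];  Q = [1, 3, 4, 7, 8] / [2, 5] / [6] / [9];  common shape = (5, 2, 1, 1)

Row-insert the values π_1, π_2, … into P one at a time, bumping the leftmost entry strictly greater than the inserted value down to the next row. The recording tableau Q records, in position (i, j), the step at which that cell was added to P.
  Insert 2 (step 1): P = [2];  Q = [1]
  Insert 1 (step 2): P = [1] / [2];  Q = [1] / [2]
  Insert 3 (step 3): P = [1, 3] / [2];  Q = [1, 3] / [2]
  Insert 9 (step 4): P = [1, 3, 9] / [2];  Q = [1, 3, 4] / [2]
  Insert 7 (step 5): P = [1, 3, 7] / [2, 9];  Q = [1, 3, 4] / [2, 5]
  Insert 4 (step 6): P = [1, 3, 4] / [2, 7] / [9];  Q = [1, 3, 4] / [2, 5] / [6]
  Insert 6 (step 7): P = [1, 3, 4, 6] / [2, 7] / [9];  Q = [1, 3, 4, 7] / [2, 5] / [6]
  Insert 8 (step 8): P = [1, 3, 4, 6, 8] / [2, 7] / [9];  Q = [1, 3, 4, 7, 8] / [2, 5] / [6]
  Insert 5 (step 9): P = [1, 3, 4, 5, 8] / [2, 6] / [7] / [9];  Q = [1, 3, 4, 7, 8] / [2, 5] / [6] / [9]
Final shape: (5, 2, 1, 1).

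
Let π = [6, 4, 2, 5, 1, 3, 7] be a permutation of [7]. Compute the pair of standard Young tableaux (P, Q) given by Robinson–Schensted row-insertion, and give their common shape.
P = [1, 3, 7] / [2, 5] / [4] / [6];  Q = [1, 4, 7] / [2, 6] / [3] / [5];  common shape = (3, 2, 1, 1)

Row-insert the values π_1, π_2, … into P one at a time, bumping the leftmost entry strictly greater than the inserted value down to the next row. The recording tableau Q records, in position (i, j), the step at which that cell was added to P.
  Insert 6 (step 1): P = [6];  Q = [1]
  Insert 4 (step 2): P = [4] / [6];  Q = [1] / [2]
  Insert 2 (step 3): P = [2] / [4] / [6];  Q = [1] / [2] / [3]
  Insert 5 (step 4): P = [2, 5] / [4] / [6];  Q = [1, 4] / [2] / [3]
  Insert 1 (step 5): P = [1, 5] / [2] / [4] / [6];  Q = [1, 4] / [2] / [3] / [5]
  Insert 3 (step 6): P = [1, 3] / [2, 5] / [4] / [6];  Q = [1, 4] / [2, 6] / [3] / [5]
  Insert 7 (step 7): P = [1, 3, 7] / [2, 5] / [4] / [6];  Q = [1, 4, 7] / [2, 6] / [3] / [5]
Final shape: (3, 2, 1, 1).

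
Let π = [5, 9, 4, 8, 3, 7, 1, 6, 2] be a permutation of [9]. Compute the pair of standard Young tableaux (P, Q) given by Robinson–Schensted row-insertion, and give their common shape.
P = [1, 2] / [3, 6] / [4, 7] / [5, 8] / [9];  Q = [1, 2] / [3, 4] / [5, 6] / [7, 8] / [9];  common shape = (2, 2, 2, 2, 1)

Row-insert the values π_1, π_2, … into P one at a time, bumping the leftmost entry strictly greater than the inserted value down to the next row. The recording tableau Q records, in position (i, j), the step at which that cell was added to P.
  Insert 5 (step 1): P = [5];  Q = [1]
  Insert 9 (step 2): P = [5, 9];  Q = [1, 2]
  Insert 4 (step 3): P = [4, 9] / [5];  Q = [1, 2] / [3]
  Insert 8 (step 4): P = [4, 8] / [5, 9];  Q = [1, 2] / [3, 4]
  Insert 3 (step 5): P = [3, 8] / [4, 9] / [5];  Q = [1, 2] / [3, 4] / [5]
  Insert 7 (step 6): P = [3, 7] / [4, 8] / [5, 9];  Q = [1, 2] / [3, 4] / [5, 6]
  Insert 1 (step 7): P = [1, 7] / [3, 8] / [4, 9] / [5];  Q = [1, 2] / [3, 4] / [5, 6] / [7]
  Insert 6 (step 8): P = [1, 6] / [3, 7] / [4, 8] / [5, 9];  Q = [1, 2] / [3, 4] / [5, 6] / [7, 8]
  Insert 2 (step 9): P = [1, 2] / [3, 6] / [4, 7] / [5, 8] / [9];  Q = [1, 2] / [3, 4] / [5, 6] / [7, 8] / [9]
Final shape: (2, 2, 2, 2, 1).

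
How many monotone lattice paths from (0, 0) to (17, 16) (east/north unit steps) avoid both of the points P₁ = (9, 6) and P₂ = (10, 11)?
Number of paths = 692227008

Inclusion–exclusion. Total paths: C(33, 17) = 1166803110. Through P₁: C(15, 9)·C(18, 8) = 219008790. Through P₂: C(21, 10)·C(12, 7) = 279351072. Since P₁ is strictly southwest of P₂, a monotone path through both must visit P₁ then P₂; paths through both = C(15, 9)·C(6, 1)·C(12, 7) = 23783760. Avoid both = 1166803110 − 219008790 − 279351072 + 23783760 = 692227008.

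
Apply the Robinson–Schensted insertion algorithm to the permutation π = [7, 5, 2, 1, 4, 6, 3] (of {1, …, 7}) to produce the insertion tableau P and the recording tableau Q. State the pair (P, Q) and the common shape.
P = [1, 3, 6] / [2, 4] / [5] / [7];  Q = [1, 5, 6] / [2, 7] / [3] / [4];  common shape = (3, 2, 1, 1)

Row-insert the values π_1, π_2, … into P one at a time, bumping the leftmost entry strictly greater than the inserted value down to the next row. The recording tableau Q records, in position (i, j), the step at which that cell was added to P.
  Insert 7 (step 1): P = [7];  Q = [1]
  Insert 5 (step 2): P = [5] / [7];  Q = [1] / [2]
  Insert 2 (step 3): P = [2] / [5] / [7];  Q = [1] / [2] / [3]
  Insert 1 (step 4): P = [1] / [2] / [5] / [7];  Q = [1] / [2] / [3] / [4]
  Insert 4 (step 5): P = [1, 4] / [2] / [5] / [7];  Q = [1, 5] / [2] / [3] / [4]
  Insert 6 (step 6): P = [1, 4, 6] / [2] / [5] / [7];  Q = [1, 5, 6] / [2] / [3] / [4]
  Insert 3 (step 7): P = [1, 3, 6] / [2, 4] / [5] / [7];  Q = [1, 5, 6] / [2, 7] / [3] / [4]
Final shape: (3, 2, 1, 1).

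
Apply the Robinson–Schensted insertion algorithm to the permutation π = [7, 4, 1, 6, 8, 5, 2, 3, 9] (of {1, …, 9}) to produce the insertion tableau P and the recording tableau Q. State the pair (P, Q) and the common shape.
P = [1, 2, 3, 9] / [4, 5, 8] / [6] / [7];  Q = [1, 4, 5, 9] / [2, 6, 8] / [3] / [7];  common shape = (4, 3, 1, 1)

Row-insert the values π_1, π_2, … into P one at a time, bumping the leftmost entry strictly greater than the inserted value down to the next row. The recording tableau Q records, in position (i, j), the step at which that cell was added to P.
  Insert 7 (step 1): P = [7];  Q = [1]
  Insert 4 (step 2): P = [4] / [7];  Q = [1] / [2]
  Insert 1 (step 3): P = [1] / [4] / [7];  Q = [1] / [2] / [3]
  Insert 6 (step 4): P = [1, 6] / [4] / [7];  Q = [1, 4] / [2] / [3]
  Insert 8 (step 5): P = [1, 6, 8] / [4] / [7];  Q = [1, 4, 5] / [2] / [3]
  Insert 5 (step 6): P = [1, 5, 8] / [4, 6] / [7];  Q = [1, 4, 5] / [2, 6] / [3]
  Insert 2 (step 7): P = [1, 2, 8] / [4, 5] / [6] / [7];  Q = [1, 4, 5] / [2, 6] / [3] / [7]
  Insert 3 (step 8): P = [1, 2, 3] / [4, 5, 8] / [6] / [7];  Q = [1, 4, 5] / [2, 6, 8] / [3] / [7]
  Insert 9 (step 9): P = [1, 2, 3, 9] / [4, 5, 8] / [6] / [7];  Q = [1, 4, 5, 9] / [2, 6, 8] / [3] / [7]
Final shape: (4, 3, 1, 1).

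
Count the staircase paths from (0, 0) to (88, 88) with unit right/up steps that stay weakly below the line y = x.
C_88 = 64633260585762914370496637486146181462681535261000

These NE paths below the diagonal are counted by the Catalan number C_n = (1/(n + 1)) · C(2n, n). For n = 88: C_88 = (1/89) · C(176, 88) = 5752360192132899378974200736267010150178656638229000/89 = 64633260585762914370496637486146181462681535261000.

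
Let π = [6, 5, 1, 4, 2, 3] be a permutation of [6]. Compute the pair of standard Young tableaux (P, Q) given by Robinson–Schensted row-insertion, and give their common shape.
P = [1, 2, 3] / [4] / [5] / [6];  Q = [1, 4, 6] / [2] / [3] / [5];  common shape = (3, 1, 1, 1)

Row-insert the values π_1, π_2, … into P one at a time, bumping the leftmost entry strictly greater than the inserted value down to the next row. The recording tableau Q records, in position (i, j), the step at which that cell was added to P.
  Insert 6 (step 1): P = [6];  Q = [1]
  Insert 5 (step 2): P = [5] / [6];  Q = [1] / [2]
  Insert 1 (step 3): P = [1] / [5] / [6];  Q = [1] / [2] / [3]
  Insert 4 (step 4): P = [1, 4] / [5] / [6];  Q = [1, 4] / [2] / [3]
  Insert 2 (step 5): P = [1, 2] / [4] / [5] / [6];  Q = [1, 4] / [2] / [3] / [5]
  Insert 3 (step 6): P = [1, 2, 3] / [4] / [5] / [6];  Q = [1, 4, 6] / [2] / [3] / [5]
Final shape: (3, 1, 1, 1).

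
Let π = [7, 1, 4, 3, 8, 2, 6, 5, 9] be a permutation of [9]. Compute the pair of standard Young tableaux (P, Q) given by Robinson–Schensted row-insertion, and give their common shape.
P = [1, 2, 5, 9] / [3, 6] / [4, 8] / [7];  Q = [1, 3, 5, 9] / [2, 7] / [4, 8] / [6];  common shape = (4, 2, 2, 1)

Row-insert the values π_1, π_2, … into P one at a time, bumping the leftmost entry strictly greater than the inserted value down to the next row. The recording tableau Q records, in position (i, j), the step at which that cell was added to P.
  Insert 7 (step 1): P = [7];  Q = [1]
  Insert 1 (step 2): P = [1] / [7];  Q = [1] / [2]
  Insert 4 (step 3): P = [1, 4] / [7];  Q = [1, 3] / [2]
  Insert 3 (step 4): P = [1, 3] / [4] / [7];  Q = [1, 3] / [2] / [4]
  Insert 8 (step 5): P = [1, 3, 8] / [4] / [7];  Q = [1, 3, 5] / [2] / [4]
  Insert 2 (step 6): P = [1, 2, 8] / [3] / [4] / [7];  Q = [1, 3, 5] / [2] / [4] / [6]
  Insert 6 (step 7): P = [1, 2, 6] / [3, 8] / [4] / [7];  Q = [1, 3, 5] / [2, 7] / [4] / [6]
  Insert 5 (step 8): P = [1, 2, 5] / [3, 6] / [4, 8] / [7];  Q = [1, 3, 5] / [2, 7] / [4, 8] / [6]
  Insert 9 (step 9): P = [1, 2, 5, 9] / [3, 6] / [4, 8] / [7];  Q = [1, 3, 5, 9] / [2, 7] / [4, 8] / [6]
Final shape: (4, 2, 2, 1).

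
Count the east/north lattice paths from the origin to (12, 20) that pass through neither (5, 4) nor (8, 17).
Number of paths = 159517533

Inclusion–exclusion. Total paths: C(32, 12) = 225792840. Through P₁: C(9, 5)·C(23, 7) = 30889782. Through P₂: C(25, 8)·C(7, 4) = 37855125. Since P₁ is strictly southwest of P₂, a monotone path through both must visit P₁ then P₂; paths through both = C(9, 5)·C(16, 3)·C(7, 4) = 2469600. Avoid both = 225792840 − 30889782 − 37855125 + 2469600 = 159517533.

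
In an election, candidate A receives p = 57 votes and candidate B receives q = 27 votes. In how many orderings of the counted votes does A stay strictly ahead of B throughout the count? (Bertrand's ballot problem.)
Strict-lead orderings = 2682251865977033138160

Total orderings of the 84 votes with 57 for A: C(84, 57) = 7510305224735692786848. By the Bertrand ballot formula (Cycle Lemma / reflection principle), the number of orderings in which A is strictly ahead of B throughout is (p − q)/(p + q) · C(p + q, p) = (57 − 27)/(57 + 27) · 7510305224735692786848 = 2682251865977033138160.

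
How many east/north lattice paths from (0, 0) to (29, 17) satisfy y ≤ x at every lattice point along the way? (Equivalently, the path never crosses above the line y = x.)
Number of paths = 758201178306

By the reflection principle (André's argument), the number of monotone paths to (29, 17) with n ≤ m that never go above y = x is C(46, 29) − C(46, 30) = 1749695026860 − 991493848554 = 758201178306.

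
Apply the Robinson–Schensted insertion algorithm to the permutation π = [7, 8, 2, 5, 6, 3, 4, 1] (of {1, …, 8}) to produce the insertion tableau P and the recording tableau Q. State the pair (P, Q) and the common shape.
P = [1, 3, 4] / [2, 6] / [5, 8] / [7];  Q = [1, 2, 5] / [3, 4] / [6, 7] / [8];  common shape = (3, 2, 2, 1)

Row-insert the values π_1, π_2, … into P one at a time, bumping the leftmost entry strictly greater than the inserted value down to the next row. The recording tableau Q records, in position (i, j), the step at which that cell was added to P.
  Insert 7 (step 1): P = [7];  Q = [1]
  Insert 8 (step 2): P = [7, 8];  Q = [1, 2]
  Insert 2 (step 3): P = [2, 8] / [7];  Q = [1, 2] / [3]
  Insert 5 (step 4): P = [2, 5] / [7, 8];  Q = [1, 2] / [3, 4]
  Insert 6 (step 5): P = [2, 5, 6] / [7, 8];  Q = [1, 2, 5] / [3, 4]
  Insert 3 (step 6): P = [2, 3, 6] / [5, 8] / [7];  Q = [1, 2, 5] / [3, 4] / [6]
  Insert 4 (step 7): P = [2, 3, 4] / [5, 6] / [7, 8];  Q = [1, 2, 5] / [3, 4] / [6, 7]
  Insert 1 (step 8): P = [1, 3, 4] / [2, 6] / [5, 8] / [7];  Q = [1, 2, 5] / [3, 4] / [6, 7] / [8]
Final shape: (3, 2, 2, 1).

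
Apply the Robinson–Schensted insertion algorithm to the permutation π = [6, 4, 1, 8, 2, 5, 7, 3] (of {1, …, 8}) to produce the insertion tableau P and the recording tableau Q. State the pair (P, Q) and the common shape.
P = [1, 2, 3, 7] / [4, 5] / [6, 8];  Q = [1, 4, 6, 7] / [2, 5] / [3, 8];  common shape = (4, 2, 2)

Row-insert the values π_1, π_2, … into P one at a time, bumping the leftmost entry strictly greater than the inserted value down to the next row. The recording tableau Q records, in position (i, j), the step at which that cell was added to P.
  Insert 6 (step 1): P = [6];  Q = [1]
  Insert 4 (step 2): P = [4] / [6];  Q = [1] / [2]
  Insert 1 (step 3): P = [1] / [4] / [6];  Q = [1] / [2] / [3]
  Insert 8 (step 4): P = [1, 8] / [4] / [6];  Q = [1, 4] / [2] / [3]
  Insert 2 (step 5): P = [1, 2] / [4, 8] / [6];  Q = [1, 4] / [2, 5] / [3]
  Insert 5 (step 6): P = [1, 2, 5] / [4, 8] / [6];  Q = [1, 4, 6] / [2, 5] / [3]
  Insert 7 (step 7): P = [1, 2, 5, 7] / [4, 8] / [6];  Q = [1, 4, 6, 7] / [2, 5] / [3]
  Insert 3 (step 8): P = [1, 2, 3, 7] / [4, 5] / [6, 8];  Q = [1, 4, 6, 7] / [2, 5] / [3, 8]
Final shape: (4, 2, 2).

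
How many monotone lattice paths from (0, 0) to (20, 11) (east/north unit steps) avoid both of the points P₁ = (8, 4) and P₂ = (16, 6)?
Number of paths = 53135667

Inclusion–exclusion. Total paths: C(31, 20) = 84672315. Through P₁: C(12, 8)·C(19, 12) = 24942060. Through P₂: C(22, 16)·C(9, 4) = 9401238. Since P₁ is strictly southwest of P₂, a monotone path through both must visit P₁ then P₂; paths through both = C(12, 8)·C(10, 8)·C(9, 4) = 2806650. Avoid both = 84672315 − 24942060 − 9401238 + 2806650 = 53135667.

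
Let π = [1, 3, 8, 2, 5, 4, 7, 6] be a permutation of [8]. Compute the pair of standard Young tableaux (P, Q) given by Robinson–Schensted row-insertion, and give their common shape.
P = [1, 2, 4, 6] / [3, 5, 7] / [8];  Q = [1, 2, 3, 7] / [4, 5, 8] / [6];  common shape = (4, 3, 1)

Row-insert the values π_1, π_2, … into P one at a time, bumping the leftmost entry strictly greater than the inserted value down to the next row. The recording tableau Q records, in position (i, j), the step at which that cell was added to P.
  Insert 1 (step 1): P = [1];  Q = [1]
  Insert 3 (step 2): P = [1, 3];  Q = [1, 2]
  Insert 8 (step 3): P = [1, 3, 8];  Q = [1, 2, 3]
  Insert 2 (step 4): P = [1, 2, 8] / [3];  Q = [1, 2, 3] / [4]
  Insert 5 (step 5): P = [1, 2, 5] / [3, 8];  Q = [1, 2, 3] / [4, 5]
  Insert 4 (step 6): P = [1, 2, 4] / [3, 5] / [8];  Q = [1, 2, 3] / [4, 5] / [6]
  Insert 7 (step 7): P = [1, 2, 4, 7] / [3, 5] / [8];  Q = [1, 2, 3, 7] / [4, 5] / [6]
  Insert 6 (step 8): P = [1, 2, 4, 6] / [3, 5, 7] / [8];  Q = [1, 2, 3, 7] / [4, 5, 8] / [6]
Final shape: (4, 3, 1).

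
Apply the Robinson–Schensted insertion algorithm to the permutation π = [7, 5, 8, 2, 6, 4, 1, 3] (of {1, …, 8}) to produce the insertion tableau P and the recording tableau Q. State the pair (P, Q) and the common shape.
P = [1, 3] / [2, 4] / [5, 6] / [7, 8];  Q = [1, 3] / [2, 5] / [4, 6] / [7, 8];  common shape = (2, 2, 2, 2)

Row-insert the values π_1, π_2, … into P one at a time, bumping the leftmost entry strictly greater than the inserted value down to the next row. The recording tableau Q records, in position (i, j), the step at which that cell was added to P.
  Insert 7 (step 1): P = [7];  Q = [1]
  Insert 5 (step 2): P = [5] / [7];  Q = [1] / [2]
  Insert 8 (step 3): P = [5, 8] / [7];  Q = [1, 3] / [2]
  Insert 2 (step 4): P = [2, 8] / [5] / [7];  Q = [1, 3] / [2] / [4]
  Insert 6 (step 5): P = [2, 6] / [5, 8] / [7];  Q = [1, 3] / [2, 5] / [4]
  Insert 4 (step 6): P = [2, 4] / [5, 6] / [7, 8];  Q = [1, 3] / [2, 5] / [4, 6]
  Insert 1 (step 7): P = [1, 4] / [2, 6] / [5, 8] / [7];  Q = [1, 3] / [2, 5] / [4, 6] / [7]
  Insert 3 (step 8): P = [1, 3] / [2, 4] / [5, 6] / [7, 8];  Q = [1, 3] / [2, 5] / [4, 6] / [7, 8]
Final shape: (2, 2, 2, 2).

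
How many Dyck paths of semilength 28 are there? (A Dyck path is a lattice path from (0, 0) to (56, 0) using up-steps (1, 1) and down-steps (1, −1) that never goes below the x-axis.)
C_28 = 263747951750360

These Dyck paths are counted by the Catalan number C_n = (1/(n + 1)) · C(2n, n). For n = 28: C_28 = (1/29) · C(56, 28) = 7648690600760440/29 = 263747951750360.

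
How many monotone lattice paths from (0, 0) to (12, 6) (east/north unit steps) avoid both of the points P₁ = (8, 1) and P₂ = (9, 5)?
Number of paths = 9602

Inclusion–exclusion. Total paths: C(18, 12) = 18564. Through P₁: C(9, 8)·C(9, 4) = 1134. Through P₂: C(14, 9)·C(4, 3) = 8008. Since P₁ is strictly southwest of P₂, a monotone path through both must visit P₁ then P₂; paths through both = C(9, 8)·C(5, 1)·C(4, 3) = 180. Avoid both = 18564 − 1134 − 8008 + 180 = 9602.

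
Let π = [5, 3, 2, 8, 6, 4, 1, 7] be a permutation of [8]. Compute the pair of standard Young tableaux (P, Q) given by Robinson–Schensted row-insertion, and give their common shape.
P = [1, 4, 7] / [2, 6] / [3, 8] / [5];  Q = [1, 4, 8] / [2, 5] / [3, 6] / [7];  common shape = (3, 2, 2, 1)

Row-insert the values π_1, π_2, … into P one at a time, bumping the leftmost entry strictly greater than the inserted value down to the next row. The recording tableau Q records, in position (i, j), the step at which that cell was added to P.
  Insert 5 (step 1): P = [5];  Q = [1]
  Insert 3 (step 2): P = [3] / [5];  Q = [1] / [2]
  Insert 2 (step 3): P = [2] / [3] / [5];  Q = [1] / [2] / [3]
  Insert 8 (step 4): P = [2, 8] / [3] / [5];  Q = [1, 4] / [2] / [3]
  Insert 6 (step 5): P = [2, 6] / [3, 8] / [5];  Q = [1, 4] / [2, 5] / [3]
  Insert 4 (step 6): P = [2, 4] / [3, 6] / [5, 8];  Q = [1, 4] / [2, 5] / [3, 6]
  Insert 1 (step 7): P = [1, 4] / [2, 6] / [3, 8] / [5];  Q = [1, 4] / [2, 5] / [3, 6] / [7]
  Insert 7 (step 8): P = [1, 4, 7] / [2, 6] / [3, 8] / [5];  Q = [1, 4, 8] / [2, 5] / [3, 6] / [7]
Final shape: (3, 2, 2, 1).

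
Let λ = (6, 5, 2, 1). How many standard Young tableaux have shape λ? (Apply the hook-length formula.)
# SYT of shape (6, 5, 2, 1) = 36608

Hook-length formula: f^λ = n! / Π hook(c), product over all cells c of the Young diagram. For λ = (6, 5, 2, 1), n = 14 boxes. Hook lengths by row (left-to-right, top-to-bottom): [9, 7, 5, 4, 3, 1]; [7, 5, 3, 2, 1]; [3, 1]; [1]. Product of hooks = 2381400. So f^λ = 14! / 2381400 = 87178291200 / 2381400 = 36608.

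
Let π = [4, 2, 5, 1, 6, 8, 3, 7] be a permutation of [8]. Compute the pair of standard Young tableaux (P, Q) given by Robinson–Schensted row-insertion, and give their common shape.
P = [1, 3, 6, 7] / [2, 5, 8] / [4];  Q = [1, 3, 5, 6] / [2, 7, 8] / [4];  common shape = (4, 3, 1)

Row-insert the values π_1, π_2, … into P one at a time, bumping the leftmost entry strictly greater than the inserted value down to the next row. The recording tableau Q records, in position (i, j), the step at which that cell was added to P.
  Insert 4 (step 1): P = [4];  Q = [1]
  Insert 2 (step 2): P = [2] / [4];  Q = [1] / [2]
  Insert 5 (step 3): P = [2, 5] / [4];  Q = [1, 3] / [2]
  Insert 1 (step 4): P = [1, 5] / [2] / [4];  Q = [1, 3] / [2] / [4]
  Insert 6 (step 5): P = [1, 5, 6] / [2] / [4];  Q = [1, 3, 5] / [2] / [4]
  Insert 8 (step 6): P = [1, 5, 6, 8] / [2] / [4];  Q = [1, 3, 5, 6] / [2] / [4]
  Insert 3 (step 7): P = [1, 3, 6, 8] / [2, 5] / [4];  Q = [1, 3, 5, 6] / [2, 7] / [4]
  Insert 7 (step 8): P = [1, 3, 6, 7] / [2, 5, 8] / [4];  Q = [1, 3, 5, 6] / [2, 7, 8] / [4]
Final shape: (4, 3, 1).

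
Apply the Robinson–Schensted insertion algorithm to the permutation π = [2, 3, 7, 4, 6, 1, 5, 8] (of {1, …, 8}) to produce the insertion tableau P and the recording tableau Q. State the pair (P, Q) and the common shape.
P = [1, 3, 4, 5, 8] / [2, 6] / [7];  Q = [1, 2, 3, 5, 8] / [4, 7] / [6];  common shape = (5, 2, 1)

Row-insert the values π_1, π_2, … into P one at a time, bumping the leftmost entry strictly greater than the inserted value down to the next row. The recording tableau Q records, in position (i, j), the step at which that cell was added to P.
  Insert 2 (step 1): P = [2];  Q = [1]
  Insert 3 (step 2): P = [2, 3];  Q = [1, 2]
  Insert 7 (step 3): P = [2, 3, 7];  Q = [1, 2, 3]
  Insert 4 (step 4): P = [2, 3, 4] / [7];  Q = [1, 2, 3] / [4]
  Insert 6 (step 5): P = [2, 3, 4, 6] / [7];  Q = [1, 2, 3, 5] / [4]
  Insert 1 (step 6): P = [1, 3, 4, 6] / [2] / [7];  Q = [1, 2, 3, 5] / [4] / [6]
  Insert 5 (step 7): P = [1, 3, 4, 5] / [2, 6] / [7];  Q = [1, 2, 3, 5] / [4, 7] / [6]
  Insert 8 (step 8): P = [1, 3, 4, 5, 8] / [2, 6] / [7];  Q = [1, 2, 3, 5, 8] / [4, 7] / [6]
Final shape: (5, 2, 1).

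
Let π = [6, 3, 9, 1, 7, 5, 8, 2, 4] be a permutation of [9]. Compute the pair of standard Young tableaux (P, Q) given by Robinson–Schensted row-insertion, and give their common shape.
P = [1, 2, 4] / [3, 5, 8] / [6, 7] / [9];  Q = [1, 3, 7] / [2, 5, 9] / [4, 6] / [8];  common shape = (3, 3, 2, 1)

Row-insert the values π_1, π_2, … into P one at a time, bumping the leftmost entry strictly greater than the inserted value down to the next row. The recording tableau Q records, in position (i, j), the step at which that cell was added to P.
  Insert 6 (step 1): P = [6];  Q = [1]
  Insert 3 (step 2): P = [3] / [6];  Q = [1] / [2]
  Insert 9 (step 3): P = [3, 9] / [6];  Q = [1, 3] / [2]
  Insert 1 (step 4): P = [1, 9] / [3] / [6];  Q = [1, 3] / [2] / [4]
  Insert 7 (step 5): P = [1, 7] / [3, 9] / [6];  Q = [1, 3] / [2, 5] / [4]
  Insert 5 (step 6): P = [1, 5] / [3, 7] / [6, 9];  Q = [1, 3] / [2, 5] / [4, 6]
  Insert 8 (step 7): P = [1, 5, 8] / [3, 7] / [6, 9];  Q = [1, 3, 7] / [2, 5] / [4, 6]
  Insert 2 (step 8): P = [1, 2, 8] / [3, 5] / [6, 7] / [9];  Q = [1, 3, 7] / [2, 5] / [4, 6] / [8]
  Insert 4 (step 9): P = [1, 2, 4] / [3, 5, 8] / [6, 7] / [9];  Q = [1, 3, 7] / [2, 5, 9] / [4, 6] / [8]
Final shape: (3, 3, 2, 1).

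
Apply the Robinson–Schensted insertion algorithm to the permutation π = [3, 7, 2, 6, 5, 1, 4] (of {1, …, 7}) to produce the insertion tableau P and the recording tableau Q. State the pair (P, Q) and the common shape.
P = [1, 4] / [2, 5] / [3, 6] / [7];  Q = [1, 2] / [3, 4] / [5, 7] / [6];  common shape = (2, 2, 2, 1)

Row-insert the values π_1, π_2, … into P one at a time, bumping the leftmost entry strictly greater than the inserted value down to the next row. The recording tableau Q records, in position (i, j), the step at which that cell was added to P.
  Insert 3 (step 1): P = [3];  Q = [1]
  Insert 7 (step 2): P = [3, 7];  Q = [1, 2]
  Insert 2 (step 3): P = [2, 7] / [3];  Q = [1, 2] / [3]
  Insert 6 (step 4): P = [2, 6] / [3, 7];  Q = [1, 2] / [3, 4]
  Insert 5 (step 5): P = [2, 5] / [3, 6] / [7];  Q = [1, 2] / [3, 4] / [5]
  Insert 1 (step 6): P = [1, 5] / [2, 6] / [3] / [7];  Q = [1, 2] / [3, 4] / [5] / [6]
  Insert 4 (step 7): P = [1, 4] / [2, 5] / [3, 6] / [7];  Q = [1, 2] / [3, 4] / [5, 7] / [6]
Final shape: (2, 2, 2, 1).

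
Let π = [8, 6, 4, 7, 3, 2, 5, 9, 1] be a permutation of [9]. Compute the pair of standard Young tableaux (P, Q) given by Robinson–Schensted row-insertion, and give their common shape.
P = [1, 5, 9] / [2, 7] / [3] / [4] / [6] / [8];  Q = [1, 4, 8] / [2, 7] / [3] / [5] / [6] / [9];  common shape = (3, 2, 1, 1, 1, 1)

Row-insert the values π_1, π_2, … into P one at a time, bumping the leftmost entry strictly greater than the inserted value down to the next row. The recording tableau Q records, in position (i, j), the step at which that cell was added to P.
  Insert 8 (step 1): P = [8];  Q = [1]
  Insert 6 (step 2): P = [6] / [8];  Q = [1] / [2]
  Insert 4 (step 3): P = [4] / [6] / [8];  Q = [1] / [2] / [3]
  Insert 7 (step 4): P = [4, 7] / [6] / [8];  Q = [1, 4] / [2] / [3]
  Insert 3 (step 5): P = [3, 7] / [4] / [6] / [8];  Q = [1, 4] / [2] / [3] / [5]
  Insert 2 (step 6): P = [2, 7] / [3] / [4] / [6] / [8];  Q = [1, 4] / [2] / [3] / [5] / [6]
  Insert 5 (step 7): P = [2, 5] / [3, 7] / [4] / [6] / [8];  Q = [1, 4] / [2, 7] / [3] / [5] / [6]
  Insert 9 (step 8): P = [2, 5, 9] / [3, 7] / [4] / [6] / [8];  Q = [1, 4, 8] / [2, 7] / [3] / [5] / [6]
  Insert 1 (step 9): P = [1, 5, 9] / [2, 7] / [3] / [4] / [6] / [8];  Q = [1, 4, 8] / [2, 7] / [3] / [5] / [6] / [9]
Final shape: (3, 2, 1, 1, 1, 1).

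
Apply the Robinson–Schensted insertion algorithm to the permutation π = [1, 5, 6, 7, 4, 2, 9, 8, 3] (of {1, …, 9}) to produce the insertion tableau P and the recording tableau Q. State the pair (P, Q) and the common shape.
P = [1, 2, 3, 7, 8] / [4, 6] / [5, 9];  Q = [1, 2, 3, 4, 7] / [5, 8] / [6, 9];  common shape = (5, 2, 2)

Row-insert the values π_1, π_2, … into P one at a time, bumping the leftmost entry strictly greater than the inserted value down to the next row. The recording tableau Q records, in position (i, j), the step at which that cell was added to P.
  Insert 1 (step 1): P = [1];  Q = [1]
  Insert 5 (step 2): P = [1, 5];  Q = [1, 2]
  Insert 6 (step 3): P = [1, 5, 6];  Q = [1, 2, 3]
  Insert 7 (step 4): P = [1, 5, 6, 7];  Q = [1, 2, 3, 4]
  Insert 4 (step 5): P = [1, 4, 6, 7] / [5];  Q = [1, 2, 3, 4] / [5]
  Insert 2 (step 6): P = [1, 2, 6, 7] / [4] / [5];  Q = [1, 2, 3, 4] / [5] / [6]
  Insert 9 (step 7): P = [1, 2, 6, 7, 9] / [4] / [5];  Q = [1, 2, 3, 4, 7] / [5] / [6]
  Insert 8 (step 8): P = [1, 2, 6, 7, 8] / [4, 9] / [5];  Q = [1, 2, 3, 4, 7] / [5, 8] / [6]
  Insert 3 (step 9): P = [1, 2, 3, 7, 8] / [4, 6] / [5, 9];  Q = [1, 2, 3, 4, 7] / [5, 8] / [6, 9]
Final shape: (5, 2, 2).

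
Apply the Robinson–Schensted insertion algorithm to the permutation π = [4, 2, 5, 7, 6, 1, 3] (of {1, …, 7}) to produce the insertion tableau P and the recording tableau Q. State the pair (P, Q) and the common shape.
P = [1, 3, 6] / [2, 5] / [4, 7];  Q = [1, 3, 4] / [2, 5] / [6, 7];  common shape = (3, 2, 2)

Row-insert the values π_1, π_2, … into P one at a time, bumping the leftmost entry strictly greater than the inserted value down to the next row. The recording tableau Q records, in position (i, j), the step at which that cell was added to P.
  Insert 4 (step 1): P = [4];  Q = [1]
  Insert 2 (step 2): P = [2] / [4];  Q = [1] / [2]
  Insert 5 (step 3): P = [2, 5] / [4];  Q = [1, 3] / [2]
  Insert 7 (step 4): P = [2, 5, 7] / [4];  Q = [1, 3, 4] / [2]
  Insert 6 (step 5): P = [2, 5, 6] / [4, 7];  Q = [1, 3, 4] / [2, 5]
  Insert 1 (step 6): P = [1, 5, 6] / [2, 7] / [4];  Q = [1, 3, 4] / [2, 5] / [6]
  Insert 3 (step 7): P = [1, 3, 6] / [2, 5] / [4, 7];  Q = [1, 3, 4] / [2, 5] / [6, 7]
Final shape: (3, 2, 2).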